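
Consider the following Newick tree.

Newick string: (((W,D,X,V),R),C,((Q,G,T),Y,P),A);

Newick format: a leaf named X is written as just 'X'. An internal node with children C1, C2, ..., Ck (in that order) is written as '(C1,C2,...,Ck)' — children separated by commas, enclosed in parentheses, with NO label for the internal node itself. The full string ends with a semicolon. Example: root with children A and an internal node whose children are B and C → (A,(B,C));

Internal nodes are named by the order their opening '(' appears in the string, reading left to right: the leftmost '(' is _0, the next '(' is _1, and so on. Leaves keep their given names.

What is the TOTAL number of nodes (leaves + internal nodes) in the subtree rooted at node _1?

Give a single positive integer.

Newick: (((W,D,X,V),R),C,((Q,G,T),Y,P),A);
Locate _1: it is the '(' at position 1 (the 2nd '(' reading left to right).
Query: subtree rooted at _1
_1: subtree_size = 1 + 6
  _2: subtree_size = 1 + 4
    W: subtree_size = 1 + 0
    D: subtree_size = 1 + 0
    X: subtree_size = 1 + 0
    V: subtree_size = 1 + 0
  R: subtree_size = 1 + 0
Total subtree size of _1: 7

Answer: 7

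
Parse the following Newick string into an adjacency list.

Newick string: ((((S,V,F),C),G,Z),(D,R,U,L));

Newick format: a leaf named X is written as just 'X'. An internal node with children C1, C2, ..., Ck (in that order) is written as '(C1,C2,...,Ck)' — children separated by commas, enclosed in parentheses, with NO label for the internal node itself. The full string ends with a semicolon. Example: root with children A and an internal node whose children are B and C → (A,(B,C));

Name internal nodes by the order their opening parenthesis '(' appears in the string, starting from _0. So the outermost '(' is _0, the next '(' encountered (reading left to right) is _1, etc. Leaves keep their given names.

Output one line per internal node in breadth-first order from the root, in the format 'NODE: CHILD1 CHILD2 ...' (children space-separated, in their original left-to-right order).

Input: ((((S,V,F),C),G,Z),(D,R,U,L));
Scanning left-to-right, naming '(' by encounter order:
  pos 0: '(' -> open internal node _0 (depth 1)
  pos 1: '(' -> open internal node _1 (depth 2)
  pos 2: '(' -> open internal node _2 (depth 3)
  pos 3: '(' -> open internal node _3 (depth 4)
  pos 9: ')' -> close internal node _3 (now at depth 3)
  pos 12: ')' -> close internal node _2 (now at depth 2)
  pos 17: ')' -> close internal node _1 (now at depth 1)
  pos 19: '(' -> open internal node _4 (depth 2)
  pos 27: ')' -> close internal node _4 (now at depth 1)
  pos 28: ')' -> close internal node _0 (now at depth 0)
Total internal nodes: 5
BFS adjacency from root:
  _0: _1 _4
  _1: _2 G Z
  _4: D R U L
  _2: _3 C
  _3: S V F

Answer: _0: _1 _4
_1: _2 G Z
_4: D R U L
_2: _3 C
_3: S V F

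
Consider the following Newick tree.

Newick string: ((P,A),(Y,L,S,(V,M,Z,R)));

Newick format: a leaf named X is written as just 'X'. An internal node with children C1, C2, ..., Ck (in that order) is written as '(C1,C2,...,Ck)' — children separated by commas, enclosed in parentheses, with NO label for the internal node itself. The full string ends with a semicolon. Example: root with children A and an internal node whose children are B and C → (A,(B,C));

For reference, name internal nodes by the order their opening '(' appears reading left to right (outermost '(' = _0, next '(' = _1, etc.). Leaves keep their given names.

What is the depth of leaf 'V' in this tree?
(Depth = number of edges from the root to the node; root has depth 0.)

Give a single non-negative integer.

Newick: ((P,A),(Y,L,S,(V,M,Z,R)));
Naming internals by '(' encounter order: outermost '(' = _0, next = _1, ...
Query node: V
Path from root: _0 -> _2 -> _3 -> V
Depth of V: 3 (number of edges from root)

Answer: 3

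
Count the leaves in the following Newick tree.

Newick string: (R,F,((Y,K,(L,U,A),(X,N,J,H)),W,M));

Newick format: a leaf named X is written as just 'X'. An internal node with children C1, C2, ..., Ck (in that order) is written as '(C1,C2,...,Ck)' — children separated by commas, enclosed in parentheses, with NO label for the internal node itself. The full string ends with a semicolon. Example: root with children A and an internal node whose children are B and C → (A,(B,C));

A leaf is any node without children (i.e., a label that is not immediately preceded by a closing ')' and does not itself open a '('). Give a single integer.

Newick: (R,F,((Y,K,(L,U,A),(X,N,J,H)),W,M));
Scan left-to-right; a leaf is any maximal label run not followed by '(':
  pos 1: leaf 'R' → count = 1
  pos 3: leaf 'F' → count = 2
  pos 7: leaf 'Y' → count = 3
  pos 9: leaf 'K' → count = 4
  pos 12: leaf 'L' → count = 5
  pos 14: leaf 'U' → count = 6
  pos 16: leaf 'A' → count = 7
  pos 20: leaf 'X' → count = 8
  pos 22: leaf 'N' → count = 9
  pos 24: leaf 'J' → count = 10
  pos 26: leaf 'H' → count = 11
  pos 30: leaf 'W' → count = 12
  pos 32: leaf 'M' → count = 13
Total leaves: 13

Answer: 13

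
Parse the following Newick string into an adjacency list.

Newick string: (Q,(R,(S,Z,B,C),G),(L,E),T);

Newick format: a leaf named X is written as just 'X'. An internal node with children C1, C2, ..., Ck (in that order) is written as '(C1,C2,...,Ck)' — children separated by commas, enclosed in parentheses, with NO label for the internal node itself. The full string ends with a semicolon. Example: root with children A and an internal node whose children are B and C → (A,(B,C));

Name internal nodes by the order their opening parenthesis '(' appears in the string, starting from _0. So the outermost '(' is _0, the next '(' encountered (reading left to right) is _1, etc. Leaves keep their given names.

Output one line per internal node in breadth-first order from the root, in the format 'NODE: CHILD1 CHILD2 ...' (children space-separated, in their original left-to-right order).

Answer: _0: Q _1 _3 T
_1: R _2 G
_3: L E
_2: S Z B C

Derivation:
Input: (Q,(R,(S,Z,B,C),G),(L,E),T);
Scanning left-to-right, naming '(' by encounter order:
  pos 0: '(' -> open internal node _0 (depth 1)
  pos 3: '(' -> open internal node _1 (depth 2)
  pos 6: '(' -> open internal node _2 (depth 3)
  pos 14: ')' -> close internal node _2 (now at depth 2)
  pos 17: ')' -> close internal node _1 (now at depth 1)
  pos 19: '(' -> open internal node _3 (depth 2)
  pos 23: ')' -> close internal node _3 (now at depth 1)
  pos 26: ')' -> close internal node _0 (now at depth 0)
Total internal nodes: 4
BFS adjacency from root:
  _0: Q _1 _3 T
  _1: R _2 G
  _3: L E
  _2: S Z B C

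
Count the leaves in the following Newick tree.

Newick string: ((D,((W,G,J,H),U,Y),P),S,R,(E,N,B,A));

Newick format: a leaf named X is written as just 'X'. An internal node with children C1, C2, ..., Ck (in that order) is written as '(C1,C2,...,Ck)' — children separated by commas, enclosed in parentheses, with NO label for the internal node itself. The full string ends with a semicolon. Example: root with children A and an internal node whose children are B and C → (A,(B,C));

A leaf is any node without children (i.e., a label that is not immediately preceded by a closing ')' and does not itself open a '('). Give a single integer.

Answer: 14

Derivation:
Newick: ((D,((W,G,J,H),U,Y),P),S,R,(E,N,B,A));
Scan left-to-right; a leaf is any maximal label run not followed by '(':
  pos 2: leaf 'D' → count = 1
  pos 6: leaf 'W' → count = 2
  pos 8: leaf 'G' → count = 3
  pos 10: leaf 'J' → count = 4
  pos 12: leaf 'H' → count = 5
  pos 15: leaf 'U' → count = 6
  pos 17: leaf 'Y' → count = 7
  pos 20: leaf 'P' → count = 8
  pos 23: leaf 'S' → count = 9
  pos 25: leaf 'R' → count = 10
  pos 28: leaf 'E' → count = 11
  pos 30: leaf 'N' → count = 12
  pos 32: leaf 'B' → count = 13
  pos 34: leaf 'A' → count = 14
Total leaves: 14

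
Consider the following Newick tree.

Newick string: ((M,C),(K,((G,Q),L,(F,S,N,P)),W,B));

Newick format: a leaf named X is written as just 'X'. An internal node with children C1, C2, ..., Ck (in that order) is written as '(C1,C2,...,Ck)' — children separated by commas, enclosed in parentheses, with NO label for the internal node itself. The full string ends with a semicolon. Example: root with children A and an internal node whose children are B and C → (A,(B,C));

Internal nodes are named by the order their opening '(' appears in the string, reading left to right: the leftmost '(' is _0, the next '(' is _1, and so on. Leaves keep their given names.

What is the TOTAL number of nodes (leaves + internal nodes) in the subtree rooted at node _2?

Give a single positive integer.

Newick: ((M,C),(K,((G,Q),L,(F,S,N,P)),W,B));
Locate _2: it is the '(' at position 7 (the 3rd '(' reading left to right).
Query: subtree rooted at _2
_2: subtree_size = 1 + 13
  K: subtree_size = 1 + 0
  _3: subtree_size = 1 + 9
    _4: subtree_size = 1 + 2
      G: subtree_size = 1 + 0
      Q: subtree_size = 1 + 0
    L: subtree_size = 1 + 0
    _5: subtree_size = 1 + 4
      F: subtree_size = 1 + 0
      S: subtree_size = 1 + 0
      N: subtree_size = 1 + 0
      P: subtree_size = 1 + 0
  W: subtree_size = 1 + 0
  B: subtree_size = 1 + 0
Total subtree size of _2: 14

Answer: 14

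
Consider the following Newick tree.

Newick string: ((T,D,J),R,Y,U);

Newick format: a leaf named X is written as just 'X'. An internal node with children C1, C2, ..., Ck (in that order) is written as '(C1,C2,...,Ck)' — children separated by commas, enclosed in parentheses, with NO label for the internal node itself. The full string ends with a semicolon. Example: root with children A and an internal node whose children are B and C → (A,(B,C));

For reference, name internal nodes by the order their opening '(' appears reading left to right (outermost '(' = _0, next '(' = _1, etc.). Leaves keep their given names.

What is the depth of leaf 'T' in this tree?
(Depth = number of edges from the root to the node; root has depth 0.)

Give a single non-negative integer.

Newick: ((T,D,J),R,Y,U);
Naming internals by '(' encounter order: outermost '(' = _0, next = _1, ...
Query node: T
Path from root: _0 -> _1 -> T
Depth of T: 2 (number of edges from root)

Answer: 2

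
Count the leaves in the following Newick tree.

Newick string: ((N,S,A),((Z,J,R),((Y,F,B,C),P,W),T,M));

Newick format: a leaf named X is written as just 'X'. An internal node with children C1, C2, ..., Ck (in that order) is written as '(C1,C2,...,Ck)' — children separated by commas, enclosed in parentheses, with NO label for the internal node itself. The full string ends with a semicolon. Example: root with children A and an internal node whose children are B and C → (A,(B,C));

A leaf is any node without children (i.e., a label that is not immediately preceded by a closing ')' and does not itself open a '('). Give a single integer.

Newick: ((N,S,A),((Z,J,R),((Y,F,B,C),P,W),T,M));
Scan left-to-right; a leaf is any maximal label run not followed by '(':
  pos 2: leaf 'N' → count = 1
  pos 4: leaf 'S' → count = 2
  pos 6: leaf 'A' → count = 3
  pos 11: leaf 'Z' → count = 4
  pos 13: leaf 'J' → count = 5
  pos 15: leaf 'R' → count = 6
  pos 20: leaf 'Y' → count = 7
  pos 22: leaf 'F' → count = 8
  pos 24: leaf 'B' → count = 9
  pos 26: leaf 'C' → count = 10
  pos 29: leaf 'P' → count = 11
  pos 31: leaf 'W' → count = 12
  pos 34: leaf 'T' → count = 13
  pos 36: leaf 'M' → count = 14
Total leaves: 14

Answer: 14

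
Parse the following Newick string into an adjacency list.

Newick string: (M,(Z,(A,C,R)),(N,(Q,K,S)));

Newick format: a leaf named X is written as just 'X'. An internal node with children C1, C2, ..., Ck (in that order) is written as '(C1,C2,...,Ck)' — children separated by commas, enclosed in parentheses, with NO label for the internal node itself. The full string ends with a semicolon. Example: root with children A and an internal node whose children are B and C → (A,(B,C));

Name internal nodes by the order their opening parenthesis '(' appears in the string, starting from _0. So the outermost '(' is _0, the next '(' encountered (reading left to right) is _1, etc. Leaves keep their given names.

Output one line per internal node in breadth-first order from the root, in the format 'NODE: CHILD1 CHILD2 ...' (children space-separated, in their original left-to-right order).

Answer: _0: M _1 _3
_1: Z _2
_3: N _4
_2: A C R
_4: Q K S

Derivation:
Input: (M,(Z,(A,C,R)),(N,(Q,K,S)));
Scanning left-to-right, naming '(' by encounter order:
  pos 0: '(' -> open internal node _0 (depth 1)
  pos 3: '(' -> open internal node _1 (depth 2)
  pos 6: '(' -> open internal node _2 (depth 3)
  pos 12: ')' -> close internal node _2 (now at depth 2)
  pos 13: ')' -> close internal node _1 (now at depth 1)
  pos 15: '(' -> open internal node _3 (depth 2)
  pos 18: '(' -> open internal node _4 (depth 3)
  pos 24: ')' -> close internal node _4 (now at depth 2)
  pos 25: ')' -> close internal node _3 (now at depth 1)
  pos 26: ')' -> close internal node _0 (now at depth 0)
Total internal nodes: 5
BFS adjacency from root:
  _0: M _1 _3
  _1: Z _2
  _3: N _4
  _2: A C R
  _4: Q K S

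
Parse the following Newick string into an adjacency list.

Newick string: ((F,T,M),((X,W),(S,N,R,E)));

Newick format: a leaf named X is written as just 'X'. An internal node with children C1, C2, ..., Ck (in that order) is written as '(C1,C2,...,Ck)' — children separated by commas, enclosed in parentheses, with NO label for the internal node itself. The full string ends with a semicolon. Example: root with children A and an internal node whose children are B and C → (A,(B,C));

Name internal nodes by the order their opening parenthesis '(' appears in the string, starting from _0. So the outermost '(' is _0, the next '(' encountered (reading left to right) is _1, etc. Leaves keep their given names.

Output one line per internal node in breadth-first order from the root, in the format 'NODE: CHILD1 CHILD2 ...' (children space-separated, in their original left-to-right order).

Input: ((F,T,M),((X,W),(S,N,R,E)));
Scanning left-to-right, naming '(' by encounter order:
  pos 0: '(' -> open internal node _0 (depth 1)
  pos 1: '(' -> open internal node _1 (depth 2)
  pos 7: ')' -> close internal node _1 (now at depth 1)
  pos 9: '(' -> open internal node _2 (depth 2)
  pos 10: '(' -> open internal node _3 (depth 3)
  pos 14: ')' -> close internal node _3 (now at depth 2)
  pos 16: '(' -> open internal node _4 (depth 3)
  pos 24: ')' -> close internal node _4 (now at depth 2)
  pos 25: ')' -> close internal node _2 (now at depth 1)
  pos 26: ')' -> close internal node _0 (now at depth 0)
Total internal nodes: 5
BFS adjacency from root:
  _0: _1 _2
  _1: F T M
  _2: _3 _4
  _3: X W
  _4: S N R E

Answer: _0: _1 _2
_1: F T M
_2: _3 _4
_3: X W
_4: S N R E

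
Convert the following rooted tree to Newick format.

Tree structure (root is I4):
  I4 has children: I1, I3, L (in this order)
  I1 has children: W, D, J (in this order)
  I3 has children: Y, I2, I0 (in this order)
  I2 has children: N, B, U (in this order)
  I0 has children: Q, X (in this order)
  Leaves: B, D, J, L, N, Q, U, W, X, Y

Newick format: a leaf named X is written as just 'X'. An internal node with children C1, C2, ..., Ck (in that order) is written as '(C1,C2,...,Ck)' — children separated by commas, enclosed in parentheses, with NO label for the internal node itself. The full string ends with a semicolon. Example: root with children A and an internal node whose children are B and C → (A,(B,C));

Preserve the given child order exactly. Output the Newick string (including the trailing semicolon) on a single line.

internal I4 with children ['I1', 'I3', 'L']
  internal I1 with children ['W', 'D', 'J']
    leaf 'W' → 'W'
    leaf 'D' → 'D'
    leaf 'J' → 'J'
  → '(W,D,J)'
  internal I3 with children ['Y', 'I2', 'I0']
    leaf 'Y' → 'Y'
    internal I2 with children ['N', 'B', 'U']
      leaf 'N' → 'N'
      leaf 'B' → 'B'
      leaf 'U' → 'U'
    → '(N,B,U)'
    internal I0 with children ['Q', 'X']
      leaf 'Q' → 'Q'
      leaf 'X' → 'X'
    → '(Q,X)'
  → '(Y,(N,B,U),(Q,X))'
  leaf 'L' → 'L'
→ '((W,D,J),(Y,(N,B,U),(Q,X)),L)'
Final: ((W,D,J),(Y,(N,B,U),(Q,X)),L);

Answer: ((W,D,J),(Y,(N,B,U),(Q,X)),L);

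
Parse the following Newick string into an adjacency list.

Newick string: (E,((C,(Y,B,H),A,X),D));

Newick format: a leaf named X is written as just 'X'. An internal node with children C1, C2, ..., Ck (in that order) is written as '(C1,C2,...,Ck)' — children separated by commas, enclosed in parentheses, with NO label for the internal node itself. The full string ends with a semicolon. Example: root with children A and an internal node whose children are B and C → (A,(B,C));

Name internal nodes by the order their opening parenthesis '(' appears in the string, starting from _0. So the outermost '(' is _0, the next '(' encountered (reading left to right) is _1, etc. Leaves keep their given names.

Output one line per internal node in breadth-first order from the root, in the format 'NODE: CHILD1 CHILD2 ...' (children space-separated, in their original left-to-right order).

Input: (E,((C,(Y,B,H),A,X),D));
Scanning left-to-right, naming '(' by encounter order:
  pos 0: '(' -> open internal node _0 (depth 1)
  pos 3: '(' -> open internal node _1 (depth 2)
  pos 4: '(' -> open internal node _2 (depth 3)
  pos 7: '(' -> open internal node _3 (depth 4)
  pos 13: ')' -> close internal node _3 (now at depth 3)
  pos 18: ')' -> close internal node _2 (now at depth 2)
  pos 21: ')' -> close internal node _1 (now at depth 1)
  pos 22: ')' -> close internal node _0 (now at depth 0)
Total internal nodes: 4
BFS adjacency from root:
  _0: E _1
  _1: _2 D
  _2: C _3 A X
  _3: Y B H

Answer: _0: E _1
_1: _2 D
_2: C _3 A X
_3: Y B H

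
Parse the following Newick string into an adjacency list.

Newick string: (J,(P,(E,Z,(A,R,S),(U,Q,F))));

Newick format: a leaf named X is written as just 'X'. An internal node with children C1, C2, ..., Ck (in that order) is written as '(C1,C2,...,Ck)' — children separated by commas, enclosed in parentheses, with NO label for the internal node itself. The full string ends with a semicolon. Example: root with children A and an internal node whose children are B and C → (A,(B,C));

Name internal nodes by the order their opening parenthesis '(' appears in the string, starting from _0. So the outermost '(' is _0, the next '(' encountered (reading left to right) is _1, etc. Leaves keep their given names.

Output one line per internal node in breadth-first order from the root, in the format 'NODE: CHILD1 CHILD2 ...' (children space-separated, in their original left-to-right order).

Input: (J,(P,(E,Z,(A,R,S),(U,Q,F))));
Scanning left-to-right, naming '(' by encounter order:
  pos 0: '(' -> open internal node _0 (depth 1)
  pos 3: '(' -> open internal node _1 (depth 2)
  pos 6: '(' -> open internal node _2 (depth 3)
  pos 11: '(' -> open internal node _3 (depth 4)
  pos 17: ')' -> close internal node _3 (now at depth 3)
  pos 19: '(' -> open internal node _4 (depth 4)
  pos 25: ')' -> close internal node _4 (now at depth 3)
  pos 26: ')' -> close internal node _2 (now at depth 2)
  pos 27: ')' -> close internal node _1 (now at depth 1)
  pos 28: ')' -> close internal node _0 (now at depth 0)
Total internal nodes: 5
BFS adjacency from root:
  _0: J _1
  _1: P _2
  _2: E Z _3 _4
  _3: A R S
  _4: U Q F

Answer: _0: J _1
_1: P _2
_2: E Z _3 _4
_3: A R S
_4: U Q F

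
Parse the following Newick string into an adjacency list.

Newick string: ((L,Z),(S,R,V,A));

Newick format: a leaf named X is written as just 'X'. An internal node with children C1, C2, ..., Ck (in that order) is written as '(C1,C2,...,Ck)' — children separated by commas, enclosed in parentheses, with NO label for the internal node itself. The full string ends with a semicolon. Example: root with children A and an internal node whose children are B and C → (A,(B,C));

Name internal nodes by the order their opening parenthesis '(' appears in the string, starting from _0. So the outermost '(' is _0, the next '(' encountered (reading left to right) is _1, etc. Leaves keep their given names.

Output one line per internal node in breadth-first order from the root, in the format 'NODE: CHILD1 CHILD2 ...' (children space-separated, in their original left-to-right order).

Answer: _0: _1 _2
_1: L Z
_2: S R V A

Derivation:
Input: ((L,Z),(S,R,V,A));
Scanning left-to-right, naming '(' by encounter order:
  pos 0: '(' -> open internal node _0 (depth 1)
  pos 1: '(' -> open internal node _1 (depth 2)
  pos 5: ')' -> close internal node _1 (now at depth 1)
  pos 7: '(' -> open internal node _2 (depth 2)
  pos 15: ')' -> close internal node _2 (now at depth 1)
  pos 16: ')' -> close internal node _0 (now at depth 0)
Total internal nodes: 3
BFS adjacency from root:
  _0: _1 _2
  _1: L Z
  _2: S R V A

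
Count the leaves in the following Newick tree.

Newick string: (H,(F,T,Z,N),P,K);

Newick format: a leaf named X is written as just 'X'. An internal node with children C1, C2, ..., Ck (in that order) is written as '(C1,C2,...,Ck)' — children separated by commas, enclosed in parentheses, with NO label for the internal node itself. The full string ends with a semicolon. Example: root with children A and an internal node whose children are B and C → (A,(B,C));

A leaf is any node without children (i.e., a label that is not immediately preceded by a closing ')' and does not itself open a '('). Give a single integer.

Answer: 7

Derivation:
Newick: (H,(F,T,Z,N),P,K);
Scan left-to-right; a leaf is any maximal label run not followed by '(':
  pos 1: leaf 'H' → count = 1
  pos 4: leaf 'F' → count = 2
  pos 6: leaf 'T' → count = 3
  pos 8: leaf 'Z' → count = 4
  pos 10: leaf 'N' → count = 5
  pos 13: leaf 'P' → count = 6
  pos 15: leaf 'K' → count = 7
Total leaves: 7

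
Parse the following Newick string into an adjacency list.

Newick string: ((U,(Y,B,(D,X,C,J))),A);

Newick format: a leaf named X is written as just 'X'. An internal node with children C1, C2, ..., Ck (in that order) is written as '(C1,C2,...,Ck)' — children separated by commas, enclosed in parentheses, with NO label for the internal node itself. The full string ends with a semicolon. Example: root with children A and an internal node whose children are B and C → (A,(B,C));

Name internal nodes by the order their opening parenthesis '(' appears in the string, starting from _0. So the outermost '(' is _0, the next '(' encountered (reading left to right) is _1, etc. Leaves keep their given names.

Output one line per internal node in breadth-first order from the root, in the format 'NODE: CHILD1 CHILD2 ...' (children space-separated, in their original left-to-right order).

Answer: _0: _1 A
_1: U _2
_2: Y B _3
_3: D X C J

Derivation:
Input: ((U,(Y,B,(D,X,C,J))),A);
Scanning left-to-right, naming '(' by encounter order:
  pos 0: '(' -> open internal node _0 (depth 1)
  pos 1: '(' -> open internal node _1 (depth 2)
  pos 4: '(' -> open internal node _2 (depth 3)
  pos 9: '(' -> open internal node _3 (depth 4)
  pos 17: ')' -> close internal node _3 (now at depth 3)
  pos 18: ')' -> close internal node _2 (now at depth 2)
  pos 19: ')' -> close internal node _1 (now at depth 1)
  pos 22: ')' -> close internal node _0 (now at depth 0)
Total internal nodes: 4
BFS adjacency from root:
  _0: _1 A
  _1: U _2
  _2: Y B _3
  _3: D X C J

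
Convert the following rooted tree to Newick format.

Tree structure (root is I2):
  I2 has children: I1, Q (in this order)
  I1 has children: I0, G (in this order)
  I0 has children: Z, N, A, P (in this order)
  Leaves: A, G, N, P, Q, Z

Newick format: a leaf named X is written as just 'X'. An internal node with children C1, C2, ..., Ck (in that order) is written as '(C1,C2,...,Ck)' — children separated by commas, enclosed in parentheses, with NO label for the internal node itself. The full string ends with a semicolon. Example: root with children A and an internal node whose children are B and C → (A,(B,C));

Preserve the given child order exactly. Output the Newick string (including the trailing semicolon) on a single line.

internal I2 with children ['I1', 'Q']
  internal I1 with children ['I0', 'G']
    internal I0 with children ['Z', 'N', 'A', 'P']
      leaf 'Z' → 'Z'
      leaf 'N' → 'N'
      leaf 'A' → 'A'
      leaf 'P' → 'P'
    → '(Z,N,A,P)'
    leaf 'G' → 'G'
  → '((Z,N,A,P),G)'
  leaf 'Q' → 'Q'
→ '(((Z,N,A,P),G),Q)'
Final: (((Z,N,A,P),G),Q);

Answer: (((Z,N,A,P),G),Q);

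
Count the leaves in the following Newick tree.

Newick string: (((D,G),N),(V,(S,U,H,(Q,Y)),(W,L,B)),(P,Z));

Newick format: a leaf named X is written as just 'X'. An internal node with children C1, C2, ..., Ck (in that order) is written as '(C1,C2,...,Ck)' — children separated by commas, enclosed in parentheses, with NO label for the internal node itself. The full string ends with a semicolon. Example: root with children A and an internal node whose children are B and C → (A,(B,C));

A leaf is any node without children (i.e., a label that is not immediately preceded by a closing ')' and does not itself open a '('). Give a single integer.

Newick: (((D,G),N),(V,(S,U,H,(Q,Y)),(W,L,B)),(P,Z));
Scan left-to-right; a leaf is any maximal label run not followed by '(':
  pos 3: leaf 'D' → count = 1
  pos 5: leaf 'G' → count = 2
  pos 8: leaf 'N' → count = 3
  pos 12: leaf 'V' → count = 4
  pos 15: leaf 'S' → count = 5
  pos 17: leaf 'U' → count = 6
  pos 19: leaf 'H' → count = 7
  pos 22: leaf 'Q' → count = 8
  pos 24: leaf 'Y' → count = 9
  pos 29: leaf 'W' → count = 10
  pos 31: leaf 'L' → count = 11
  pos 33: leaf 'B' → count = 12
  pos 38: leaf 'P' → count = 13
  pos 40: leaf 'Z' → count = 14
Total leaves: 14

Answer: 14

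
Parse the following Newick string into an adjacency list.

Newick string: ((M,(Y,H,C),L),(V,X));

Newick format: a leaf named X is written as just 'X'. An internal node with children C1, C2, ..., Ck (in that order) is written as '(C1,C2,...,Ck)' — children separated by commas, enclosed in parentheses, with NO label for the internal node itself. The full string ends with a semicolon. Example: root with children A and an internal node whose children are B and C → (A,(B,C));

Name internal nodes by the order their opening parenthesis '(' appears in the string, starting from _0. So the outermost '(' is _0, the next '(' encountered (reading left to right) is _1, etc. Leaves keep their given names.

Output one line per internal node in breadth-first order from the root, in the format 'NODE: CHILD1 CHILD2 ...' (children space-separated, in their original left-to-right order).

Answer: _0: _1 _3
_1: M _2 L
_3: V X
_2: Y H C

Derivation:
Input: ((M,(Y,H,C),L),(V,X));
Scanning left-to-right, naming '(' by encounter order:
  pos 0: '(' -> open internal node _0 (depth 1)
  pos 1: '(' -> open internal node _1 (depth 2)
  pos 4: '(' -> open internal node _2 (depth 3)
  pos 10: ')' -> close internal node _2 (now at depth 2)
  pos 13: ')' -> close internal node _1 (now at depth 1)
  pos 15: '(' -> open internal node _3 (depth 2)
  pos 19: ')' -> close internal node _3 (now at depth 1)
  pos 20: ')' -> close internal node _0 (now at depth 0)
Total internal nodes: 4
BFS adjacency from root:
  _0: _1 _3
  _1: M _2 L
  _3: V X
  _2: Y H C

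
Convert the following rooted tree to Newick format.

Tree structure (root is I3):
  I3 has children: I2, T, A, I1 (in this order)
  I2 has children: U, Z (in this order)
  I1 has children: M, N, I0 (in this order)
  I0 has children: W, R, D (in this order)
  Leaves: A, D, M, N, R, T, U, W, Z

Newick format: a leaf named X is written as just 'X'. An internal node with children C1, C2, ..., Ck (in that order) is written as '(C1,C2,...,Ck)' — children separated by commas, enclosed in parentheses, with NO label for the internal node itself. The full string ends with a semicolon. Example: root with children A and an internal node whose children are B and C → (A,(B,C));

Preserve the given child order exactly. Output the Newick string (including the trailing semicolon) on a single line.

Answer: ((U,Z),T,A,(M,N,(W,R,D)));

Derivation:
internal I3 with children ['I2', 'T', 'A', 'I1']
  internal I2 with children ['U', 'Z']
    leaf 'U' → 'U'
    leaf 'Z' → 'Z'
  → '(U,Z)'
  leaf 'T' → 'T'
  leaf 'A' → 'A'
  internal I1 with children ['M', 'N', 'I0']
    leaf 'M' → 'M'
    leaf 'N' → 'N'
    internal I0 with children ['W', 'R', 'D']
      leaf 'W' → 'W'
      leaf 'R' → 'R'
      leaf 'D' → 'D'
    → '(W,R,D)'
  → '(M,N,(W,R,D))'
→ '((U,Z),T,A,(M,N,(W,R,D)))'
Final: ((U,Z),T,A,(M,N,(W,R,D)));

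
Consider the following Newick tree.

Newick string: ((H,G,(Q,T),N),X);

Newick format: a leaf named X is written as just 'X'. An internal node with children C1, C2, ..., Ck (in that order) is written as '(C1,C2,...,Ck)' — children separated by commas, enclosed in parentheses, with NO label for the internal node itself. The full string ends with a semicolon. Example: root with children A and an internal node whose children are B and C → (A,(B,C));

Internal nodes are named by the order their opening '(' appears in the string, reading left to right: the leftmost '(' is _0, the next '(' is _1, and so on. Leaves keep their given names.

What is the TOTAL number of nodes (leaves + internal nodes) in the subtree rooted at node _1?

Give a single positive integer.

Answer: 7

Derivation:
Newick: ((H,G,(Q,T),N),X);
Locate _1: it is the '(' at position 1 (the 2nd '(' reading left to right).
Query: subtree rooted at _1
_1: subtree_size = 1 + 6
  H: subtree_size = 1 + 0
  G: subtree_size = 1 + 0
  _2: subtree_size = 1 + 2
    Q: subtree_size = 1 + 0
    T: subtree_size = 1 + 0
  N: subtree_size = 1 + 0
Total subtree size of _1: 7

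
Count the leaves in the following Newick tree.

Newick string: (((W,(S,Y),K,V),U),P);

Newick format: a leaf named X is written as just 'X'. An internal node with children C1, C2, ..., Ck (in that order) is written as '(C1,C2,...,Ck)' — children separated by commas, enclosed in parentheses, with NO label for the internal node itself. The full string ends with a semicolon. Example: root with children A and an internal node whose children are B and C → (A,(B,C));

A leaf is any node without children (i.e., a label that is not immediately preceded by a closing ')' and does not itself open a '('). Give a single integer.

Answer: 7

Derivation:
Newick: (((W,(S,Y),K,V),U),P);
Scan left-to-right; a leaf is any maximal label run not followed by '(':
  pos 3: leaf 'W' → count = 1
  pos 6: leaf 'S' → count = 2
  pos 8: leaf 'Y' → count = 3
  pos 11: leaf 'K' → count = 4
  pos 13: leaf 'V' → count = 5
  pos 16: leaf 'U' → count = 6
  pos 19: leaf 'P' → count = 7
Total leaves: 7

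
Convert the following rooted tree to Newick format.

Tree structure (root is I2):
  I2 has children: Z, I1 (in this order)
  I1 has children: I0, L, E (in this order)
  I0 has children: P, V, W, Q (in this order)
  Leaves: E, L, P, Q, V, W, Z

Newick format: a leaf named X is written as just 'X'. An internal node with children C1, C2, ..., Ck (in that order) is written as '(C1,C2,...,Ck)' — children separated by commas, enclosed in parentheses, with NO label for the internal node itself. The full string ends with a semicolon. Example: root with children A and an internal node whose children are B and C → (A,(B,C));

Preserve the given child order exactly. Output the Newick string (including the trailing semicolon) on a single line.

Answer: (Z,((P,V,W,Q),L,E));

Derivation:
internal I2 with children ['Z', 'I1']
  leaf 'Z' → 'Z'
  internal I1 with children ['I0', 'L', 'E']
    internal I0 with children ['P', 'V', 'W', 'Q']
      leaf 'P' → 'P'
      leaf 'V' → 'V'
      leaf 'W' → 'W'
      leaf 'Q' → 'Q'
    → '(P,V,W,Q)'
    leaf 'L' → 'L'
    leaf 'E' → 'E'
  → '((P,V,W,Q),L,E)'
→ '(Z,((P,V,W,Q),L,E))'
Final: (Z,((P,V,W,Q),L,E));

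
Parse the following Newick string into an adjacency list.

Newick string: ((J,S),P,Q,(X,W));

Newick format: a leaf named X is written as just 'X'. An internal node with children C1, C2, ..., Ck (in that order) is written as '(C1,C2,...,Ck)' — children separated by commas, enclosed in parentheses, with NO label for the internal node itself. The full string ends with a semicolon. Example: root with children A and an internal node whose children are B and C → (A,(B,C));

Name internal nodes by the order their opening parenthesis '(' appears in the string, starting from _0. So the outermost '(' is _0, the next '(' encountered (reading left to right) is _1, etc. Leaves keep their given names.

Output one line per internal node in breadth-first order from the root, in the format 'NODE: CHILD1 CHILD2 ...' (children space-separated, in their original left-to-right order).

Input: ((J,S),P,Q,(X,W));
Scanning left-to-right, naming '(' by encounter order:
  pos 0: '(' -> open internal node _0 (depth 1)
  pos 1: '(' -> open internal node _1 (depth 2)
  pos 5: ')' -> close internal node _1 (now at depth 1)
  pos 11: '(' -> open internal node _2 (depth 2)
  pos 15: ')' -> close internal node _2 (now at depth 1)
  pos 16: ')' -> close internal node _0 (now at depth 0)
Total internal nodes: 3
BFS adjacency from root:
  _0: _1 P Q _2
  _1: J S
  _2: X W

Answer: _0: _1 P Q _2
_1: J S
_2: X W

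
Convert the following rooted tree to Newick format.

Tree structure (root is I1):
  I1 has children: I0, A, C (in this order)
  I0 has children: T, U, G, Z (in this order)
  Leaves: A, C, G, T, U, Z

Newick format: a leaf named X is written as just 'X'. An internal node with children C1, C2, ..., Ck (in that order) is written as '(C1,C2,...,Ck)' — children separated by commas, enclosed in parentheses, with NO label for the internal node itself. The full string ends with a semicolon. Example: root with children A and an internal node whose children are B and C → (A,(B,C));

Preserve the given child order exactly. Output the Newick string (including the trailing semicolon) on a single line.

internal I1 with children ['I0', 'A', 'C']
  internal I0 with children ['T', 'U', 'G', 'Z']
    leaf 'T' → 'T'
    leaf 'U' → 'U'
    leaf 'G' → 'G'
    leaf 'Z' → 'Z'
  → '(T,U,G,Z)'
  leaf 'A' → 'A'
  leaf 'C' → 'C'
→ '((T,U,G,Z),A,C)'
Final: ((T,U,G,Z),A,C);

Answer: ((T,U,G,Z),A,C);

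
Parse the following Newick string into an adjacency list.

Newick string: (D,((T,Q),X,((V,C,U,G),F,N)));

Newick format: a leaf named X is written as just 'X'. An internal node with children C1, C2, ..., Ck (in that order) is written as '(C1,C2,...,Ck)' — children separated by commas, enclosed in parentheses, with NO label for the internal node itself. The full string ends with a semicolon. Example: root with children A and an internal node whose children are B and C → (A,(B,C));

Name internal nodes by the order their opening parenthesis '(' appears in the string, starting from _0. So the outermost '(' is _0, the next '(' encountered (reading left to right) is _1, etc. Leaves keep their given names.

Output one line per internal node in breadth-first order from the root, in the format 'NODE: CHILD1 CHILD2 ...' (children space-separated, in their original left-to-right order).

Input: (D,((T,Q),X,((V,C,U,G),F,N)));
Scanning left-to-right, naming '(' by encounter order:
  pos 0: '(' -> open internal node _0 (depth 1)
  pos 3: '(' -> open internal node _1 (depth 2)
  pos 4: '(' -> open internal node _2 (depth 3)
  pos 8: ')' -> close internal node _2 (now at depth 2)
  pos 12: '(' -> open internal node _3 (depth 3)
  pos 13: '(' -> open internal node _4 (depth 4)
  pos 21: ')' -> close internal node _4 (now at depth 3)
  pos 26: ')' -> close internal node _3 (now at depth 2)
  pos 27: ')' -> close internal node _1 (now at depth 1)
  pos 28: ')' -> close internal node _0 (now at depth 0)
Total internal nodes: 5
BFS adjacency from root:
  _0: D _1
  _1: _2 X _3
  _2: T Q
  _3: _4 F N
  _4: V C U G

Answer: _0: D _1
_1: _2 X _3
_2: T Q
_3: _4 F N
_4: V C U G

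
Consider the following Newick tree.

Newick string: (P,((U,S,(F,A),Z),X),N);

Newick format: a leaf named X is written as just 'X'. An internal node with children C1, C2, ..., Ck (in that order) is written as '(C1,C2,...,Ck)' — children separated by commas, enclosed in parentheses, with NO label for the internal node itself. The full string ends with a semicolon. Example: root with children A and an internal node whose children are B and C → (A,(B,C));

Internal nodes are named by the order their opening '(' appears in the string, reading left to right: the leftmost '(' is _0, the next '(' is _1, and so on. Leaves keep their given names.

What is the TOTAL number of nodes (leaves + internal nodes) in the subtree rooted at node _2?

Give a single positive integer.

Answer: 7

Derivation:
Newick: (P,((U,S,(F,A),Z),X),N);
Locate _2: it is the '(' at position 4 (the 3rd '(' reading left to right).
Query: subtree rooted at _2
_2: subtree_size = 1 + 6
  U: subtree_size = 1 + 0
  S: subtree_size = 1 + 0
  _3: subtree_size = 1 + 2
    F: subtree_size = 1 + 0
    A: subtree_size = 1 + 0
  Z: subtree_size = 1 + 0
Total subtree size of _2: 7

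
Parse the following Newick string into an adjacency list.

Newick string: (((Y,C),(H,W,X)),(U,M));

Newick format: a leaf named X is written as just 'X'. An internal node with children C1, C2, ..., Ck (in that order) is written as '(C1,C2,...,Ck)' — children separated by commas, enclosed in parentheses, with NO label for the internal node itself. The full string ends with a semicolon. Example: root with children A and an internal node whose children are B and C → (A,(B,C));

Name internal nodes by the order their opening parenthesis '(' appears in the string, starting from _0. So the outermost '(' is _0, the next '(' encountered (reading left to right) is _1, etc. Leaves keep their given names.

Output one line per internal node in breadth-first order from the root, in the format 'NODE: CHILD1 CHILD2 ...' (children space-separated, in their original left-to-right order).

Input: (((Y,C),(H,W,X)),(U,M));
Scanning left-to-right, naming '(' by encounter order:
  pos 0: '(' -> open internal node _0 (depth 1)
  pos 1: '(' -> open internal node _1 (depth 2)
  pos 2: '(' -> open internal node _2 (depth 3)
  pos 6: ')' -> close internal node _2 (now at depth 2)
  pos 8: '(' -> open internal node _3 (depth 3)
  pos 14: ')' -> close internal node _3 (now at depth 2)
  pos 15: ')' -> close internal node _1 (now at depth 1)
  pos 17: '(' -> open internal node _4 (depth 2)
  pos 21: ')' -> close internal node _4 (now at depth 1)
  pos 22: ')' -> close internal node _0 (now at depth 0)
Total internal nodes: 5
BFS adjacency from root:
  _0: _1 _4
  _1: _2 _3
  _4: U M
  _2: Y C
  _3: H W X

Answer: _0: _1 _4
_1: _2 _3
_4: U M
_2: Y C
_3: H W X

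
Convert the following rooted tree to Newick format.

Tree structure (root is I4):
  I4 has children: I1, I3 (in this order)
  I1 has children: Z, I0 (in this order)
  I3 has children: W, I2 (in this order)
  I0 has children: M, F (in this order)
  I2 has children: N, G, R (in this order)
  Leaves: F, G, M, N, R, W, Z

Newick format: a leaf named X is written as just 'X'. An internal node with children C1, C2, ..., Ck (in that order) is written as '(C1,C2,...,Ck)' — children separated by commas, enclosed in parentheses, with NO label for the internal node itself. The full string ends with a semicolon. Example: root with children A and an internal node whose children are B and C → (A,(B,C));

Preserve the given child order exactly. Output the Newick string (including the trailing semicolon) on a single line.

Answer: ((Z,(M,F)),(W,(N,G,R)));

Derivation:
internal I4 with children ['I1', 'I3']
  internal I1 with children ['Z', 'I0']
    leaf 'Z' → 'Z'
    internal I0 with children ['M', 'F']
      leaf 'M' → 'M'
      leaf 'F' → 'F'
    → '(M,F)'
  → '(Z,(M,F))'
  internal I3 with children ['W', 'I2']
    leaf 'W' → 'W'
    internal I2 with children ['N', 'G', 'R']
      leaf 'N' → 'N'
      leaf 'G' → 'G'
      leaf 'R' → 'R'
    → '(N,G,R)'
  → '(W,(N,G,R))'
→ '((Z,(M,F)),(W,(N,G,R)))'
Final: ((Z,(M,F)),(W,(N,G,R)));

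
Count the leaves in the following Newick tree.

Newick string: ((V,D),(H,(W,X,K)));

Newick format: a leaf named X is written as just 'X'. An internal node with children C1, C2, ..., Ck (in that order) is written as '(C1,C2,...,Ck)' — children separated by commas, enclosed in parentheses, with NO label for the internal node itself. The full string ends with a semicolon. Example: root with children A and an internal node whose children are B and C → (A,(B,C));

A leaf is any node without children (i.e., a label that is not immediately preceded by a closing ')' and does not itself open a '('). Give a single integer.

Answer: 6

Derivation:
Newick: ((V,D),(H,(W,X,K)));
Scan left-to-right; a leaf is any maximal label run not followed by '(':
  pos 2: leaf 'V' → count = 1
  pos 4: leaf 'D' → count = 2
  pos 8: leaf 'H' → count = 3
  pos 11: leaf 'W' → count = 4
  pos 13: leaf 'X' → count = 5
  pos 15: leaf 'K' → count = 6
Total leaves: 6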